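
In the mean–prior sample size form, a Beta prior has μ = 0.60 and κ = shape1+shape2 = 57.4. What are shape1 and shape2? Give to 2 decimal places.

shape1 = μκ = 0.60×57.4 = 34.44 and shape2 = (1−μ)κ = 0.40×57.4 = 22.96.

shape1 = 34.44, shape2 = 22.96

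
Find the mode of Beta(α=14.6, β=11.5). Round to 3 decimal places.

0.564

With α,β > 1, mode = (α−1)/(α+β−2) = 13.6/24.1 = 0.564.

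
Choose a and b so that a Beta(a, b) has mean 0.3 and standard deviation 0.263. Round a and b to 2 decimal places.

First σ² = 0.069169. Setting a = μn, b = (1−μ)n with n = a+b,
μ(1−μ)/(n+1) = 0.069169 ⇒ n+1 = 0.21/0.069169 = 3.0360 ⇒ n = 2.0360.
Hence a = 0.3×2.0360 = 0.61, b = 0.7×2.0360 = 1.43.

a = 0.61, b = 1.43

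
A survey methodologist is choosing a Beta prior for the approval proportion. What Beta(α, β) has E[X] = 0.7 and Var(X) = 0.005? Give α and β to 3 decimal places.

α = 28.700, β = 12.300

Let s = α+β. The Beta variance is μ(1−μ)/(s+1).
So s+1 = μ(1−μ)/σ² = (0.7×0.3)/0.005 = 0.21/0.005 = 42.0000, giving s = 41.0000.
Then α = μs = 0.7×41.0000 = 28.700 and β = (1−μ)s = 0.3×41.0000 = 12.300.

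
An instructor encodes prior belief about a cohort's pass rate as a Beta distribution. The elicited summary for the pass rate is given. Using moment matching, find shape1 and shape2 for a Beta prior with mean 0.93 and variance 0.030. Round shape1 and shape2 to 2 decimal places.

shape1 = 1.09, shape2 = 0.08

Let s = shape1+shape2. The Beta variance is μ(1−μ)/(s+1).
So s+1 = μ(1−μ)/σ² = (0.93×0.07)/0.030 = 0.0651/0.030 = 2.1700, giving s = 1.1700.
Then shape1 = μs = 0.93×1.1700 = 1.09 and shape2 = (1−μ)s = 0.07×1.1700 = 0.08.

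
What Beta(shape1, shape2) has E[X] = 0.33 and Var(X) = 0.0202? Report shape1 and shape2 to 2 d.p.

Let s = shape1+shape2. The Beta variance is μ(1−μ)/(s+1).
So s+1 = μ(1−μ)/σ² = (0.33×0.67)/0.0202 = 0.2211/0.0202 = 10.9455, giving s = 9.9455.
Then shape1 = μs = 0.33×9.9455 = 3.28 and shape2 = (1−μ)s = 0.67×9.9455 = 6.66.

shape1 = 3.28, shape2 = 6.66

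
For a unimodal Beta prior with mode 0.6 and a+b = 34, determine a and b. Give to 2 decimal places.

a = 20.20, b = 13.80

Mode = (a−1)/(κ−2) with κ = a+b, so a−1 = 0.6·32 = 19.20.
a = 20.20; b = κ − a = 13.80.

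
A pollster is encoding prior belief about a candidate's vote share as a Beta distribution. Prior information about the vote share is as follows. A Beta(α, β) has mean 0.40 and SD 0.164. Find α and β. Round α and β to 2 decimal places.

α = 3.17, β = 4.75

Variance = 0.164² = 0.026896. The moment-matching identity α+β = μ(1−μ)/Var − 1 gives
α+β = 0.2400/0.026896 − 1 = 7.9233, so α = μ·7.9233 = 3.17 and β = (1−μ)·7.9233 = 4.75.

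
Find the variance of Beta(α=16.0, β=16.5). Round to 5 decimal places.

μ = 16.0/32.5 = 0.492308; Var = μ(1−μ)/(α+β+1) = 0.2499408/33.5 = 0.00746.

0.00746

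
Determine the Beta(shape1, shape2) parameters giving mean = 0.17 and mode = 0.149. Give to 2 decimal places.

shape1 = 5.68, shape2 = 27.75

With s = shape1+shape2: μ = shape1/s and mode = (shape1−1)/(s−2). Eliminating shape1 = μs,
μs − 1 = m(s−2) ⇒ s(μ−m) = 1−2m ⇒ s = 0.702/0.021 = 33.4286.
So shape1 = μs = 5.68, shape2 = (1−μ)s = 27.75.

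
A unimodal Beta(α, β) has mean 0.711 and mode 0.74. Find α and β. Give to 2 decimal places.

Let s = α+β. Mean gives α = μs = 0.711s; mode gives (α−1)/(s−2) = 0.74.
Substituting: 0.711s − 1 = 0.74(s−2) = 0.74s − 1.48, so -0.029s = -0.48 and s = 16.5517.
Then α = 0.711×16.5517 = 11.77 and β = s−α = 4.78.

α = 11.77, β = 4.78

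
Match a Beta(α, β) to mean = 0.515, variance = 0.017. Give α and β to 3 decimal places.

Let s = α+β. The Beta variance is μ(1−μ)/(s+1).
So s+1 = μ(1−μ)/σ² = (0.515×0.485)/0.017 = 0.249775/0.017 = 14.6926, giving s = 13.6926.
Then α = μs = 0.515×13.6926 = 7.052 and β = (1−μ)s = 0.485×13.6926 = 6.641.

α = 7.052, β = 6.641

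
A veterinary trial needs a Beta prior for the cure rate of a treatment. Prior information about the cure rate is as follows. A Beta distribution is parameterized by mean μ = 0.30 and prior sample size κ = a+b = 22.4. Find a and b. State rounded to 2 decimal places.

Split κ in proportion μ : (1−μ): a = 0.30·22.4 = 6.72, b = 22.4 − 6.72 = 15.68.

a = 6.72, b = 15.68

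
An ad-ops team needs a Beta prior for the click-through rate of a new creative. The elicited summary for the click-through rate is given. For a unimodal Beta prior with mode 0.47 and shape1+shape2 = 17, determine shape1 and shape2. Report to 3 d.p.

shape1 = 8.050, shape2 = 8.950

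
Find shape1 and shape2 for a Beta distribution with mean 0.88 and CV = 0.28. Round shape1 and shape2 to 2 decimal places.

shape1 = 0.65, shape2 = 0.09

Var = (CV·μ)² = (0.28×0.88)² = 0.060713.
shape1+shape2 = μ(1−μ)/Var − 1 = 0.1056/0.060713 − 1 = 0.7393.
Thus shape1 = 0.88·0.7393 = 0.65 and shape2 = 0.12·0.7393 = 0.09.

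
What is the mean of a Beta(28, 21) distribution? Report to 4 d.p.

0.5714

The Beta mean is α/(α+β) = 28/(28+21) = 0.5714.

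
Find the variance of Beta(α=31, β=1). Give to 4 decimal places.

Var = αβ/[(α+β)²(α+β+1)] = (31×1)/(32²×33) = 31/33792 = 0.0009.

0.0009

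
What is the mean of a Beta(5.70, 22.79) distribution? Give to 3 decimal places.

The Beta mean is α/(α+β) = 5.70/(5.70+22.79) = 0.200.

0.200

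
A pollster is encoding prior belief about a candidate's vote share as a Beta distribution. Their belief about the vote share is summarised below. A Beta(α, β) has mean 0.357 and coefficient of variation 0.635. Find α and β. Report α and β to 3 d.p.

σ = CV·μ = 0.635×0.357 = 0.22669, so σ² = 0.051391.
s+1 = μ(1−μ)/σ² = 0.229551/0.051391 = 4.4668, so s = α+β = 3.4668.
α = μs = 1.238, β = (1−μ)s = 2.229.

α = 1.238, β = 2.229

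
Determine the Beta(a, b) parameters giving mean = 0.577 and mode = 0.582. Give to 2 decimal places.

a = 18.93, b = 13.87

Let s = a+b. Mean gives a = μs = 0.577s; mode gives (a−1)/(s−2) = 0.582.
Substituting: 0.577s − 1 = 0.582(s−2) = 0.582s − 1.164, so -0.005s = -0.164 and s = 32.8000.
Then a = 0.577×32.8000 = 18.93 and b = s−a = 13.87.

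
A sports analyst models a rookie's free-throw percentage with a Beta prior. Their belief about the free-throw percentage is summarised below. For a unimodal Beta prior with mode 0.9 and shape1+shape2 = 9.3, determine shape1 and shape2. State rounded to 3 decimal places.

Since the density peak of Beta(shape1,shape2) is at (shape1−1)/(shape1+shape2−2),
shape1 = 1 + 0.9(9.3−2) = 7.570 and shape2 = 9.3 − 7.570 = 1.730.

shape1 = 7.570, shape2 = 1.730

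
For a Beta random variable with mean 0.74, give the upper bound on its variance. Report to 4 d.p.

Var = μ(1−μ)/(α+β+1), which approaches μ(1−μ) as α+β → 0.
So the supremum is μ(1−μ) = 0.74×0.26 = 0.1924.

0.1924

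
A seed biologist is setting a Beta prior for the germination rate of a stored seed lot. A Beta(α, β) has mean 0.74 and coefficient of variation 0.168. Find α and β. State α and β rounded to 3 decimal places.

σ = CV·μ = 0.168×0.74 = 0.12432, so σ² = 0.015455.
s+1 = μ(1−μ)/σ² = 0.1924/0.015455 = 12.4487, so s = α+β = 11.4487.
α = μs = 8.472, β = (1−μ)s = 2.977.

α = 8.472, β = 2.977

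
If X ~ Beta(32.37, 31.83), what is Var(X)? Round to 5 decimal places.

Var = αβ/[(α+β)²(α+β+1)] = (32.37×31.83)/(64.20²×65.20) = 1030.3371/268730.928000 = 0.00383.

0.00383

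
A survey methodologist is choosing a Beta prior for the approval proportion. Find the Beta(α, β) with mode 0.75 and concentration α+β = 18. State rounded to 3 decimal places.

Since the density peak of Beta(α,β) is at (α−1)/(α+β−2),
α = 1 + 0.75(18−2) = 13.000 and β = 18 − 13.000 = 5.000.

α = 13.000, β = 5.000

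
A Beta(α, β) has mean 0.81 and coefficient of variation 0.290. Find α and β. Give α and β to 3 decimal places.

α = 1.449, β = 0.340

Var = (CV·μ)² = (0.290×0.81)² = 0.055178.
α+β = μ(1−μ)/Var − 1 = 0.1539/0.055178 − 1 = 1.7892.
Thus α = 0.81·1.7892 = 1.449 and β = 0.19·1.7892 = 0.340.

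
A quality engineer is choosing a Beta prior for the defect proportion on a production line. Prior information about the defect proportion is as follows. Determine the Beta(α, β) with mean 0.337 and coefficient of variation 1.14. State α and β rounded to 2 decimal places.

α = 0.17, β = 0.34

σ = CV·μ = 1.14×0.337 = 0.38418, so σ² = 0.147594.
s+1 = μ(1−μ)/σ² = 0.223431/0.147594 = 1.5138, so s = α+β = 0.5138.
α = μs = 0.17, β = (1−μ)s = 0.34.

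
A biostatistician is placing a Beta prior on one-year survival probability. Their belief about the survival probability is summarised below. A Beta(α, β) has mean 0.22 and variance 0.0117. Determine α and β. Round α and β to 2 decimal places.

α = 3.01, β = 10.66

Write ν = α+β; then α = μν and Var = μ(1−μ)/(ν+1).
ν = μ(1−μ)/Var − 1 = 0.1716/0.0117 − 1 = 13.6667.
α = 0.22·13.6667 = 3.01, β = 0.78·13.6667 = 10.66.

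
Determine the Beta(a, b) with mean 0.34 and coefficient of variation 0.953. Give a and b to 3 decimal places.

Var = (CV·μ)² = (0.953×0.34)² = 0.104989.
a+b = μ(1−μ)/Var − 1 = 0.2244/0.104989 − 1 = 1.1374.
Thus a = 0.34·1.1374 = 0.387 and b = 0.66·1.1374 = 0.751.

a = 0.387, b = 0.751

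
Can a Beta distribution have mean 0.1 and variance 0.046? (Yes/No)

Yes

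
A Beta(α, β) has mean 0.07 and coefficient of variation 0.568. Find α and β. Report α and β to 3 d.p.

Var = (CV·μ)² = (0.568×0.07)² = 0.001581.
α+β = μ(1−μ)/Var − 1 = 0.0651/0.001581 − 1 = 40.1802.
Thus α = 0.07·40.1802 = 2.813 and β = 0.93·40.1802 = 37.368.

α = 2.813, β = 37.368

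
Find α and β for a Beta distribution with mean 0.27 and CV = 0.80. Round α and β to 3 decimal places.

α = 0.871, β = 2.354

Var = (CV·μ)² = (0.80×0.27)² = 0.046656.
α+β = μ(1−μ)/Var − 1 = 0.1971/0.046656 − 1 = 3.2245.
Thus α = 0.27·3.2245 = 0.871 and β = 0.73·3.2245 = 2.354.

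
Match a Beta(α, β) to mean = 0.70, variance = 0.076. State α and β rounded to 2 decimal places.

Let s = α+β. The Beta variance is μ(1−μ)/(s+1).
So s+1 = μ(1−μ)/σ² = (0.70×0.30)/0.076 = 0.2100/0.076 = 2.7632, giving s = 1.7632.
Then α = μs = 0.70×1.7632 = 1.23 and β = (1−μ)s = 0.30×1.7632 = 0.53.

α = 1.23, β = 0.53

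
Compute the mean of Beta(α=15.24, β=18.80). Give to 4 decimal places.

0.4477

The Beta mean is α/(α+β) = 15.24/(15.24+18.80) = 0.4477.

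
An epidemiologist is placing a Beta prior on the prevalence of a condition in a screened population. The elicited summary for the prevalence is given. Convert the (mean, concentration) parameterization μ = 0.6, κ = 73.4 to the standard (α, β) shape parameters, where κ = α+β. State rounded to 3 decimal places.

α = 44.040, β = 29.360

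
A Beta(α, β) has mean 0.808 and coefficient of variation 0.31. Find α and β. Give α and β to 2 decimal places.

α = 1.19, β = 0.28

Var = (CV·μ)² = (0.31×0.808)² = 0.062740.
α+β = μ(1−μ)/Var − 1 = 0.155136/0.062740 − 1 = 1.4727.
Thus α = 0.808·1.4727 = 1.19 and β = 0.192·1.4727 = 0.28.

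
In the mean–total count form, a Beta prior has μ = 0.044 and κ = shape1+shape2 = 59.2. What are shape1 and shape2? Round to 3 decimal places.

shape1 = 2.605, shape2 = 56.595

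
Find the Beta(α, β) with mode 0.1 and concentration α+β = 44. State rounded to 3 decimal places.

α = 5.200, β = 38.800

Since the density peak of Beta(α,β) is at (α−1)/(α+β−2),
α = 1 + 0.1(44−2) = 5.200 and β = 44 − 5.200 = 38.800.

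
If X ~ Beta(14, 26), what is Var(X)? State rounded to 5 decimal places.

0.00555

Var = αβ/[(α+β)²(α+β+1)] = (14×26)/(40²×41) = 364/65600 = 0.00555.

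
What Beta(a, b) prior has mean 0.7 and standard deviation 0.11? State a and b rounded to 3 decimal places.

Variance = 0.11² = 0.0121. The moment-matching identity a+b = μ(1−μ)/Var − 1 gives
a+b = 0.21/0.0121 − 1 = 16.3554, so a = μ·16.3554 = 11.449 and b = (1−μ)·16.3554 = 4.907.

a = 11.449, b = 4.907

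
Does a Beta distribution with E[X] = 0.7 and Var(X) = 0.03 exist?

Yes

The Beta variance bound is σ² < μ(1−μ).
Here μ(1−μ) = 0.7×0.3 = 0.21, and 0.03 < 0.21.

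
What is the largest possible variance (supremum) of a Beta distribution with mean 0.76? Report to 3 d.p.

0.182

Var = μ(1−μ)/(α+β+1), which approaches μ(1−μ) as α+β → 0.
So the supremum is μ(1−μ) = 0.76×0.24 = 0.182.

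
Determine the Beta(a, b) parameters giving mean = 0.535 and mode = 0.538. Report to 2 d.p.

a = 13.55, b = 11.78

Let s = a+b. Mean gives a = μs = 0.535s; mode gives (a−1)/(s−2) = 0.538.
Substituting: 0.535s − 1 = 0.538(s−2) = 0.538s − 1.076, so -0.003s = -0.076 and s = 25.3333.
Then a = 0.535×25.3333 = 13.55 and b = s−a = 11.78.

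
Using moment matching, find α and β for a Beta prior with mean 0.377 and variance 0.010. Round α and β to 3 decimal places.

By moment matching, α+β = μ(1−μ)/σ² − 1 = (0.377·0.623)/0.010 − 1 = 23.4871 − 1 = 22.4871.
Since α/(α+β) = μ, α = 0.377·22.4871 = 8.478 and β = 0.623·22.4871 = 14.009.

α = 8.478, β = 14.009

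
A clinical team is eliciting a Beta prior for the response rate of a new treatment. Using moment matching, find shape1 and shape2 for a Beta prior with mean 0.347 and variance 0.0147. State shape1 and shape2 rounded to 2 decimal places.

shape1 = 5.00, shape2 = 9.41

By moment matching, shape1+shape2 = μ(1−μ)/σ² − 1 = (0.347·0.653)/0.0147 − 1 = 15.4144 − 1 = 14.4144.
Since shape1/(shape1+shape2) = μ, shape1 = 0.347·14.4144 = 5.00 and shape2 = 0.653·14.4144 = 9.41.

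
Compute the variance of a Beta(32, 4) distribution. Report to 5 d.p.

0.00267

μ = 32/36 = 0.888889; Var = μ(1−μ)/(α+β+1) = 0.0987654/37 = 0.00267.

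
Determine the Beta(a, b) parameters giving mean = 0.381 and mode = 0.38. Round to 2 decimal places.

With s = a+b: μ = a/s and mode = (a−1)/(s−2). Eliminating a = μs,
μs − 1 = m(s−2) ⇒ s(μ−m) = 1−2m ⇒ s = 0.24/0.001 = 240.0000.
So a = μs = 91.44, b = (1−μ)s = 148.56.

a = 91.44, b = 148.56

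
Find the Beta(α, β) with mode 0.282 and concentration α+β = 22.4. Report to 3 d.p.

α = 6.753, β = 15.647

For α,β>1 the mode is (α−1)/(α+β−2), so α = mode·(κ−2)+1 = 0.282×20.4+1 = 6.753.
And β = (1−mode)·(κ−2)+1 = 0.718×20.4+1 = 15.647.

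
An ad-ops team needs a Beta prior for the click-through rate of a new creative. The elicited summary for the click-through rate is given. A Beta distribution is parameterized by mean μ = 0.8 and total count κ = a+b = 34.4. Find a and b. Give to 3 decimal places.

a = 27.520, b = 6.880

a = μκ = 0.8×34.4 = 27.520 and b = (1−μ)κ = 0.2×34.4 = 6.880.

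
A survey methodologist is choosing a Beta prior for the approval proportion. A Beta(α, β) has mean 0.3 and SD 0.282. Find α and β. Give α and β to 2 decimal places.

α = 0.49, β = 1.15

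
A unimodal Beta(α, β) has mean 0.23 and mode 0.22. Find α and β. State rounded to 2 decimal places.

Let s = α+β. Mean gives α = μs = 0.23s; mode gives (α−1)/(s−2) = 0.22.
Substituting: 0.23s − 1 = 0.22(s−2) = 0.22s − 0.44, so 0.01s = 0.56 and s = 56.0000.
Then α = 0.23×56.0000 = 12.88 and β = s−α = 43.12.

α = 12.88, β = 43.12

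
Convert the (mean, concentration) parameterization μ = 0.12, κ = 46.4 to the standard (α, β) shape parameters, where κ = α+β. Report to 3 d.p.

α = μκ = 0.12×46.4 = 5.568 and β = (1−μ)κ = 0.88×46.4 = 40.832.

α = 5.568, β = 40.832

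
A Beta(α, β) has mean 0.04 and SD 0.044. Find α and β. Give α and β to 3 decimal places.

α = 0.753, β = 18.081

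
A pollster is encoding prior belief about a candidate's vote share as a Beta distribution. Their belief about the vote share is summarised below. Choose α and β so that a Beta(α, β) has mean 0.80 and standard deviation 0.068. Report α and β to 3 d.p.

α = 26.882, β = 6.720

σ² = 0.068² = 0.004624.
With s = α+β, Var = μ(1−μ)/(s+1), so s+1 = (0.80×0.20)/0.004624 = 34.6021 and s = 33.6021.
α = μs = 26.882, β = (1−μ)s = 6.720.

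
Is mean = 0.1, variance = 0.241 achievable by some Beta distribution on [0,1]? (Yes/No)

No

The Beta variance bound is σ² < μ(1−μ).
Here μ(1−μ) = 0.1×0.9 = 0.09, and 0.241 ≥ 0.09.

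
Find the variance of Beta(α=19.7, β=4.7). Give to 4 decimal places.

0.0061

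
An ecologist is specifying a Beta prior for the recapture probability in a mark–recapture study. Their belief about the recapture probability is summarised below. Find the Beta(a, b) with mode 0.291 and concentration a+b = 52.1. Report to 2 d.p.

For a,b>1 the mode is (a−1)/(a+b−2), so a = mode·(κ−2)+1 = 0.291×50.1+1 = 15.58.
And b = (1−mode)·(κ−2)+1 = 0.709×50.1+1 = 36.52.

a = 15.58, b = 36.52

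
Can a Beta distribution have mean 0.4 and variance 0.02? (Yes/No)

Yes

The Beta variance bound is σ² < μ(1−μ).
Here μ(1−μ) = 0.4×0.6 = 0.24, and 0.02 < 0.24.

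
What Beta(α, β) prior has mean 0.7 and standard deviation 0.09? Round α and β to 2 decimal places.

α = 17.45, β = 7.48

σ² = 0.09² = 0.0081.
With s = α+β, Var = μ(1−μ)/(s+1), so s+1 = (0.7×0.3)/0.0081 = 25.9259 and s = 24.9259.
α = μs = 17.45, β = (1−μ)s = 7.48.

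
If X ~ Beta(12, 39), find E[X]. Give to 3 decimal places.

E[X] = α/(α+β) = 12/51 = 0.235.

0.235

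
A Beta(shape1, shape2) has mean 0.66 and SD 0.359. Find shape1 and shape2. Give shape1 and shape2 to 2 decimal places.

σ² = 0.359² = 0.128881.
With s = shape1+shape2, Var = μ(1−μ)/(s+1), so s+1 = (0.66×0.34)/0.128881 = 1.7411 and s = 0.7411.
shape1 = μs = 0.49, shape2 = (1−μ)s = 0.25.

shape1 = 0.49, shape2 = 0.25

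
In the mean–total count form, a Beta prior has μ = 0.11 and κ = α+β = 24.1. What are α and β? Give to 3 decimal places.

α = 2.651, β = 21.449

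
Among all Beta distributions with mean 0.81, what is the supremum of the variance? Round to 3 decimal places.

For fixed mean μ the Beta variance is μ(1−μ)/(α+β+1), increasing as α+β decreases.
Its least upper bound (not attained) is μ(1−μ) = 0.81·0.19 = 0.154.

0.154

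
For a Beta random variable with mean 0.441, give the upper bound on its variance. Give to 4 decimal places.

0.2465

For fixed mean μ the Beta variance is μ(1−μ)/(α+β+1), increasing as α+β decreases.
Its least upper bound (not attained) is μ(1−μ) = 0.441·0.559 = 0.2465.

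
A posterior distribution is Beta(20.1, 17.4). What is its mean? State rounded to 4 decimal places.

E[X] = α/(α+β) = 20.1/37.5 = 0.5360.

0.5360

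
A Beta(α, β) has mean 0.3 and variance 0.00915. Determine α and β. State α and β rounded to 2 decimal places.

α = 6.59, β = 15.37

Let s = α+β. The Beta variance is μ(1−μ)/(s+1).
So s+1 = μ(1−μ)/σ² = (0.3×0.7)/0.00915 = 0.21/0.00915 = 22.9508, giving s = 21.9508.
Then α = μs = 0.3×21.9508 = 6.59 and β = (1−μ)s = 0.7×21.9508 = 15.37.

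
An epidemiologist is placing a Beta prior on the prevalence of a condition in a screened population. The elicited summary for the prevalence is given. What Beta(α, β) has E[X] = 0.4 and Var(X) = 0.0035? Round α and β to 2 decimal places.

α = 27.03, β = 40.54

By moment matching, α+β = μ(1−μ)/σ² − 1 = (0.4·0.6)/0.0035 − 1 = 68.5714 − 1 = 67.5714.
Since α/(α+β) = μ, α = 0.4·67.5714 = 27.03 and β = 0.6·67.5714 = 40.54.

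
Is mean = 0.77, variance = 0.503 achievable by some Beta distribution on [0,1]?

A Beta with mean μ has variance μ(1−μ)/(α+β+1) < μ(1−μ).
Here μ(1−μ) = 0.77×0.23 = 0.1771, and 0.503 ≥ 0.1771.

No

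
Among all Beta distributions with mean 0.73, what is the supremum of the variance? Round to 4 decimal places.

For fixed mean μ the Beta variance is μ(1−μ)/(α+β+1), increasing as α+β decreases.
Its least upper bound (not attained) is μ(1−μ) = 0.73·0.27 = 0.1971.

0.1971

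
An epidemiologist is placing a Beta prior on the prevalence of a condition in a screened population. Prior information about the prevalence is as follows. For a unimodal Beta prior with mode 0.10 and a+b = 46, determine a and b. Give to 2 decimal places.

a = 5.40, b = 40.60

For a,b>1 the mode is (a−1)/(a+b−2), so a = mode·(κ−2)+1 = 0.10×44+1 = 5.40.
And b = (1−mode)·(κ−2)+1 = 0.90×44+1 = 40.60.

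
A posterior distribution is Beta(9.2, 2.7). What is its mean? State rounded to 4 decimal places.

0.7731

E[X] = α/(α+β) = 9.2/11.9 = 0.7731.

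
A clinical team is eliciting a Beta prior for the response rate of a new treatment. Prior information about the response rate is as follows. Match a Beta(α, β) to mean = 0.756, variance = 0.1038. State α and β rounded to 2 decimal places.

Let s = α+β. The Beta variance is μ(1−μ)/(s+1).
So s+1 = μ(1−μ)/σ² = (0.756×0.244)/0.1038 = 0.184464/0.1038 = 1.7771, giving s = 0.7771.
Then α = μs = 0.756×0.7771 = 0.59 and β = (1−μ)s = 0.244×0.7771 = 0.19.

α = 0.59, β = 0.19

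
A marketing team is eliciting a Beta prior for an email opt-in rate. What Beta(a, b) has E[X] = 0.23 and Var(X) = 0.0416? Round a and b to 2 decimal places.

a = 0.75, b = 2.51

Let s = a+b. The Beta variance is μ(1−μ)/(s+1).
So s+1 = μ(1−μ)/σ² = (0.23×0.77)/0.0416 = 0.1771/0.0416 = 4.2572, giving s = 3.2572.
Then a = μs = 0.23×3.2572 = 0.75 and b = (1−μ)s = 0.77×3.2572 = 2.51.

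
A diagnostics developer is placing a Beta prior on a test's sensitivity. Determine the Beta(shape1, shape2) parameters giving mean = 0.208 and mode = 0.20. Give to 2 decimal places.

shape1 = 15.60, shape2 = 59.40

Let s = shape1+shape2. Mean gives shape1 = μs = 0.208s; mode gives (shape1−1)/(s−2) = 0.20.
Substituting: 0.208s − 1 = 0.20(s−2) = 0.20s − 0.40, so 0.008s = 0.60 and s = 75.0000.
Then shape1 = 0.208×75.0000 = 15.60 and shape2 = s−shape1 = 59.40.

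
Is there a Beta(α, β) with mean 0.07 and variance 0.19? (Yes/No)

No

For any Beta, Var(X) < E[X]·(1−E[X]).
Here μ(1−μ) = 0.07×0.93 = 0.0651, and 0.19 ≥ 0.0651.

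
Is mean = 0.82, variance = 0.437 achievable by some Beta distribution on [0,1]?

No

The Beta variance bound is σ² < μ(1−μ).
Here μ(1−μ) = 0.82×0.18 = 0.1476, and 0.437 ≥ 0.1476.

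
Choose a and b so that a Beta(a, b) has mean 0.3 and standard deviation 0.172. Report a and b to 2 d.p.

a = 1.83, b = 4.27

σ² = 0.172² = 0.029584.
With s = a+b, Var = μ(1−μ)/(s+1), so s+1 = (0.3×0.7)/0.029584 = 7.0984 and s = 6.0984.
a = μs = 1.83, b = (1−μ)s = 4.27.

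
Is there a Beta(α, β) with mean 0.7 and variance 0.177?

A Beta with mean μ has variance μ(1−μ)/(α+β+1) < μ(1−μ).
Here μ(1−μ) = 0.7×0.3 = 0.21, and 0.177 < 0.21.

Yes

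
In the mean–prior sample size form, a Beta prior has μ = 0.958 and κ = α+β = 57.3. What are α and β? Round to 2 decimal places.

α = 54.89, β = 2.41

α = μκ = 0.958×57.3 = 54.89 and β = (1−μ)κ = 0.042×57.3 = 2.41.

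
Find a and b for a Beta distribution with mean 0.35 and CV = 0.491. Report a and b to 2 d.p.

σ = CV·μ = 0.491×0.35 = 0.17185, so σ² = 0.029532.
s+1 = μ(1−μ)/σ² = 0.2275/0.029532 = 7.7034, so s = a+b = 6.7034.
a = μs = 2.35, b = (1−μ)s = 4.36.

a = 2.35, b = 4.36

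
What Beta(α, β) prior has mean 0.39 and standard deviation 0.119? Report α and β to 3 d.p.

α = 6.162, β = 9.638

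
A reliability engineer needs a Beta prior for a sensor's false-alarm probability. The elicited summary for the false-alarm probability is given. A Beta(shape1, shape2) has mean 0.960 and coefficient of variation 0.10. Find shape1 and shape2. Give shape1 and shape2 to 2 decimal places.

σ = CV·μ = 0.10×0.960 = 0.09600, so σ² = 0.009216.
s+1 = μ(1−μ)/σ² = 0.038400/0.009216 = 4.1667, so s = shape1+shape2 = 3.1667.
shape1 = μs = 3.04, shape2 = (1−μ)s = 0.13.

shape1 = 3.04, shape2 = 0.13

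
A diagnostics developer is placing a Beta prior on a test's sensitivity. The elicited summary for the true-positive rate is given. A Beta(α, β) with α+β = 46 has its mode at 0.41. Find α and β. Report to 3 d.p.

Since the density peak of Beta(α,β) is at (α−1)/(α+β−2),
α = 1 + 0.41(46−2) = 19.040 and β = 46 − 19.040 = 26.960.

α = 19.040, β = 26.960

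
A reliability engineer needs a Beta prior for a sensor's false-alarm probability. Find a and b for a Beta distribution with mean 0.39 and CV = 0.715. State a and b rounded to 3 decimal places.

Var = (CV·μ)² = (0.715×0.39)² = 0.077757.
a+b = μ(1−μ)/Var − 1 = 0.2379/0.077757 − 1 = 2.0595.
Thus a = 0.39·2.0595 = 0.803 and b = 0.61·2.0595 = 1.256.

a = 0.803, b = 1.256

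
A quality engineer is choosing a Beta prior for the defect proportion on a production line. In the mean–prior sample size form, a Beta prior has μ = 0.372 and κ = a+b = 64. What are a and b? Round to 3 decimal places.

a = μκ = 0.372×64 = 23.808 and b = (1−μ)κ = 0.628×64 = 40.192.

a = 23.808, b = 40.192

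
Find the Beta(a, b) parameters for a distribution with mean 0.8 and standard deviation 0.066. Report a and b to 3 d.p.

a = 28.585, b = 7.146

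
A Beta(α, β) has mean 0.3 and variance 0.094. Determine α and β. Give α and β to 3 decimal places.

Write ν = α+β; then α = μν and Var = μ(1−μ)/(ν+1).
ν = μ(1−μ)/Var − 1 = 0.21/0.094 − 1 = 1.2340.
α = 0.3·1.2340 = 0.370, β = 0.7·1.2340 = 0.864.

α = 0.370, β = 0.864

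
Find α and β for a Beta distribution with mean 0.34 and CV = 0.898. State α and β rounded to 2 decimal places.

α = 0.48, β = 0.93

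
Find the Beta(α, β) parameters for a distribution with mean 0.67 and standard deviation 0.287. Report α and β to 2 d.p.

σ² = 0.287² = 0.082369.
With s = α+β, Var = μ(1−μ)/(s+1), so s+1 = (0.67×0.33)/0.082369 = 2.6843 and s = 1.6843.
α = μs = 1.13, β = (1−μ)s = 0.56.

α = 1.13, β = 0.56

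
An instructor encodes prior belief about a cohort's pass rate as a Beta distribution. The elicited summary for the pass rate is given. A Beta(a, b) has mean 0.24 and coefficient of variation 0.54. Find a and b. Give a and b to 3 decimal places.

a = 2.366, b = 7.493

Var = (CV·μ)² = (0.54×0.24)² = 0.016796.
a+b = μ(1−μ)/Var − 1 = 0.1824/0.016796 − 1 = 9.8596.
Thus a = 0.24·9.8596 = 2.366 and b = 0.76·9.8596 = 7.493.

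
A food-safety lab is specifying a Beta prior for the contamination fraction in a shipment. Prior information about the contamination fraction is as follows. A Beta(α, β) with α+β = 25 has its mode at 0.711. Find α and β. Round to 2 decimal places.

For α,β>1 the mode is (α−1)/(α+β−2), so α = mode·(κ−2)+1 = 0.711×23+1 = 17.35.
And β = (1−mode)·(κ−2)+1 = 0.289×23+1 = 7.65.

α = 17.35, β = 7.65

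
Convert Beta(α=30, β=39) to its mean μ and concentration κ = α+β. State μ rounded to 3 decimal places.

κ = α+β = 30+39 = 69; μ = α/κ = 30/69 = 0.435.

μ = 0.435, κ = 69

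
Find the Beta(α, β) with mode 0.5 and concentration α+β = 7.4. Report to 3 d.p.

α = 3.700, β = 3.700

Since the density peak of Beta(α,β) is at (α−1)/(α+β−2),
α = 1 + 0.5(7.4−2) = 3.700 and β = 7.4 − 3.700 = 3.700.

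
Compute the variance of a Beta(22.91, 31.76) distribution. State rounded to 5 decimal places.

0.00437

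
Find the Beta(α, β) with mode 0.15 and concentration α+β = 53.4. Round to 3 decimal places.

Mode = (α−1)/(κ−2) with κ = α+β, so α−1 = 0.15·51.4 = 7.710.
α = 8.710; β = κ − α = 44.690.

α = 8.710, β = 44.690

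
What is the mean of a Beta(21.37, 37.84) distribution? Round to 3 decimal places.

0.361

E[X] = α/(α+β) = 21.37/59.21 = 0.361.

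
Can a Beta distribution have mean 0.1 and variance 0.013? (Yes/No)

The Beta variance bound is σ² < μ(1−μ).
Here μ(1−μ) = 0.1×0.9 = 0.09, and 0.013 < 0.09.

Yes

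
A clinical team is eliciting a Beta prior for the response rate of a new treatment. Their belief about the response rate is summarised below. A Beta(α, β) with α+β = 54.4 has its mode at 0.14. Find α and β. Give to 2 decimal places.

α = 8.34, β = 46.06

Since the density peak of Beta(α,β) is at (α−1)/(α+β−2),
α = 1 + 0.14(54.4−2) = 8.34 and β = 54.4 − 8.34 = 46.06.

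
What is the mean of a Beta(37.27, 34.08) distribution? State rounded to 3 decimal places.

0.522

The Beta mean is α/(α+β) = 37.27/(37.27+34.08) = 0.522.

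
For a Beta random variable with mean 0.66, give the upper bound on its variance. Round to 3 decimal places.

For fixed mean μ the Beta variance is μ(1−μ)/(α+β+1), increasing as α+β decreases.
Its least upper bound (not attained) is μ(1−μ) = 0.66·0.34 = 0.224.

0.224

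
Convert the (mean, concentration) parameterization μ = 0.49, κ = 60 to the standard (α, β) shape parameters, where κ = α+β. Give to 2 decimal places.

α = μκ = 0.49×60 = 29.40 and β = (1−μ)κ = 0.51×60 = 30.60.

α = 29.40, β = 30.60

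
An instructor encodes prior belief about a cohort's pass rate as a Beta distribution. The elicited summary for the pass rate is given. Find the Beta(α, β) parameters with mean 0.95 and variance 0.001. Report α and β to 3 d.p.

α = 44.175, β = 2.325

Write ν = α+β; then α = μν and Var = μ(1−μ)/(ν+1).
ν = μ(1−μ)/Var − 1 = 0.0475/0.001 − 1 = 46.5000.
α = 0.95·46.5000 = 44.175, β = 0.05·46.5000 = 2.325.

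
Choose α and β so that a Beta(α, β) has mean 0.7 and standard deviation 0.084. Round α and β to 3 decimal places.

Variance = 0.084² = 0.007056. The moment-matching identity α+β = μ(1−μ)/Var − 1 gives
α+β = 0.21/0.007056 − 1 = 28.7619, so α = μ·28.7619 = 20.133 and β = (1−μ)·28.7619 = 8.629.

α = 20.133, β = 8.629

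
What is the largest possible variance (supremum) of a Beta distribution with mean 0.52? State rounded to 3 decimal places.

0.250

Var = μ(1−μ)/(α+β+1), which approaches μ(1−μ) as α+β → 0.
So the supremum is μ(1−μ) = 0.52×0.48 = 0.250.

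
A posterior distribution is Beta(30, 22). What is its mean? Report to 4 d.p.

0.5769

E[X] = α/(α+β) = 30/52 = 0.5769.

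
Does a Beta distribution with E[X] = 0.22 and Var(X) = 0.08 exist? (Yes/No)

Yes

For any Beta, Var(X) < E[X]·(1−E[X]).
Here μ(1−μ) = 0.22×0.78 = 0.1716, and 0.08 < 0.1716.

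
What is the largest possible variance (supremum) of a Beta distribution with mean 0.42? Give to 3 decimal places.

0.244

Var = μ(1−μ)/(α+β+1), which approaches μ(1−μ) as α+β → 0.
So the supremum is μ(1−μ) = 0.42×0.58 = 0.244.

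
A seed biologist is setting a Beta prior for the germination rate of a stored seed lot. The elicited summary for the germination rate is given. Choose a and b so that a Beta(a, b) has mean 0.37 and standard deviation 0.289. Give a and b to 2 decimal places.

a = 0.66, b = 1.13

Variance = 0.289² = 0.083521. The moment-matching identity a+b = μ(1−μ)/Var − 1 gives
a+b = 0.2331/0.083521 − 1 = 1.7909, so a = μ·1.7909 = 0.66 and b = (1−μ)·1.7909 = 1.13.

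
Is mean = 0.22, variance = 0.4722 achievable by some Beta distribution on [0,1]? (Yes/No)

No

The Beta variance bound is σ² < μ(1−μ).
Here μ(1−μ) = 0.22×0.78 = 0.1716, and 0.4722 ≥ 0.1716.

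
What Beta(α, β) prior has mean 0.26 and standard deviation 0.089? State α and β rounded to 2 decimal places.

α = 6.06, β = 17.23

Variance = 0.089² = 0.007921. The moment-matching identity α+β = μ(1−μ)/Var − 1 gives
α+β = 0.1924/0.007921 − 1 = 23.2899, so α = μ·23.2899 = 6.06 and β = (1−μ)·23.2899 = 17.23.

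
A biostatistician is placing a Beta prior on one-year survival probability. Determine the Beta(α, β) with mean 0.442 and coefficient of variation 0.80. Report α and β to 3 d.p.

Var = (CV·μ)² = (0.80×0.442)² = 0.125033.
α+β = μ(1−μ)/Var − 1 = 0.246636/0.125033 − 1 = 0.9726.
Thus α = 0.442·0.9726 = 0.430 and β = 0.558·0.9726 = 0.543.

α = 0.430, β = 0.543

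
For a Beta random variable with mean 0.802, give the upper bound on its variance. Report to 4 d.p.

0.1588

Var = μ(1−μ)/(α+β+1), which approaches μ(1−μ) as α+β → 0.
So the supremum is μ(1−μ) = 0.802×0.198 = 0.1588.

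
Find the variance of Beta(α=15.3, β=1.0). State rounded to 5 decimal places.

0.00333

μ = 15.3/16.3 = 0.938650; Var = μ(1−μ)/(α+β+1) = 0.0575859/17.3 = 0.00333.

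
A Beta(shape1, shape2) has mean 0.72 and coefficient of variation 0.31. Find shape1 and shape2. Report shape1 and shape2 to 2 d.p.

Var = (CV·μ)² = (0.31×0.72)² = 0.049818.
shape1+shape2 = μ(1−μ)/Var − 1 = 0.2016/0.049818 − 1 = 3.0467.
Thus shape1 = 0.72·3.0467 = 2.19 and shape2 = 0.28·3.0467 = 0.85.

shape1 = 2.19, shape2 = 0.85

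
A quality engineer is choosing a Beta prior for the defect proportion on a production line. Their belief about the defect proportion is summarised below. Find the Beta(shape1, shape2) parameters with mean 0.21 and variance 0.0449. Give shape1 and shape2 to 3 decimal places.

shape1 = 0.566, shape2 = 2.129

Write ν = shape1+shape2; then shape1 = μν and Var = μ(1−μ)/(ν+1).
ν = μ(1−μ)/Var − 1 = 0.1659/0.0449 − 1 = 2.6949.
shape1 = 0.21·2.6949 = 0.566, shape2 = 0.79·2.6949 = 2.129.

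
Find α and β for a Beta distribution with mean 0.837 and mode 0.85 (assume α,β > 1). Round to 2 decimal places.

α = 45.07, β = 8.78

With s = α+β: μ = α/s and mode = (α−1)/(s−2). Eliminating α = μs,
μs − 1 = m(s−2) ⇒ s(μ−m) = 1−2m ⇒ s = -0.70/-0.013 = 53.8462.
So α = μs = 45.07, β = (1−μ)s = 8.78.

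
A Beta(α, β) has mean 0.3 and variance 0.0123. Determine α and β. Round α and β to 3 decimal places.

Let s = α+β. The Beta variance is μ(1−μ)/(s+1).
So s+1 = μ(1−μ)/σ² = (0.3×0.7)/0.0123 = 0.21/0.0123 = 17.0732, giving s = 16.0732.
Then α = μs = 0.3×16.0732 = 4.822 and β = (1−μ)s = 0.7×16.0732 = 11.251.

α = 4.822, β = 11.251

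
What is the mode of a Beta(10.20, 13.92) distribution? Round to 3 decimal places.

0.416

With α,β > 1, mode = (α−1)/(α+β−2) = 9.20/22.12 = 0.416.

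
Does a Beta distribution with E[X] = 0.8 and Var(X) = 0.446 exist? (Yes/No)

No

The Beta variance bound is σ² < μ(1−μ).
Here μ(1−μ) = 0.8×0.2 = 0.16, and 0.446 ≥ 0.16.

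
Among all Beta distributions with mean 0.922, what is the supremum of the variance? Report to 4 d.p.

For fixed mean μ the Beta variance is μ(1−μ)/(α+β+1), increasing as α+β decreases.
Its least upper bound (not attained) is μ(1−μ) = 0.922·0.078 = 0.0719.

0.0719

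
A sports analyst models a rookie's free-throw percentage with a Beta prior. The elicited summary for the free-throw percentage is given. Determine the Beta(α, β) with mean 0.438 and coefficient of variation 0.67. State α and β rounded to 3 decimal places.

α = 0.814, β = 1.044

σ = CV·μ = 0.67×0.438 = 0.29346, so σ² = 0.086119.
s+1 = μ(1−μ)/σ² = 0.246156/0.086119 = 2.8583, so s = α+β = 1.8583.
α = μs = 0.814, β = (1−μ)s = 1.044.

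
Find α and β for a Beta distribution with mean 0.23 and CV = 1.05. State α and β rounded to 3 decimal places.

α = 0.468, β = 1.568

Var = (CV·μ)² = (1.05×0.23)² = 0.058322.
α+β = μ(1−μ)/Var − 1 = 0.1771/0.058322 − 1 = 2.0366.
Thus α = 0.23·2.0366 = 0.468 and β = 0.77·2.0366 = 1.568.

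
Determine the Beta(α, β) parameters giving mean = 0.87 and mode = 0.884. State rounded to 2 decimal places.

With s = α+β: μ = α/s and mode = (α−1)/(s−2). Eliminating α = μs,
μs − 1 = m(s−2) ⇒ s(μ−m) = 1−2m ⇒ s = -0.768/-0.014 = 54.8571.
So α = μs = 47.73, β = (1−μ)s = 7.13.

α = 47.73, β = 7.13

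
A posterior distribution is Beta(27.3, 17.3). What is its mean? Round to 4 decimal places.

0.6121

E[X] = α/(α+β) = 27.3/44.6 = 0.6121.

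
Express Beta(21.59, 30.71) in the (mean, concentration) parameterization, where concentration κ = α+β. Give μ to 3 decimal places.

κ = α+β = 21.59+30.71 = 52.30; μ = α/κ = 21.59/52.30 = 0.413.

μ = 0.413, κ = 52.30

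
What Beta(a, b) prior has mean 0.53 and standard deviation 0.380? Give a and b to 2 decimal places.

a = 0.38, b = 0.34

First σ² = 0.144400. Setting a = μn, b = (1−μ)n with n = a+b,
μ(1−μ)/(n+1) = 0.144400 ⇒ n+1 = 0.2491/0.144400 = 1.7251 ⇒ n = 0.7251.
Hence a = 0.53×0.7251 = 0.38, b = 0.47×0.7251 = 0.34.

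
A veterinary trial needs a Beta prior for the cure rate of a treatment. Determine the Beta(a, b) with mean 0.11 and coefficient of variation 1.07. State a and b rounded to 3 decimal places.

Var = (CV·μ)² = (1.07×0.11)² = 0.013853.
a+b = μ(1−μ)/Var − 1 = 0.0979/0.013853 − 1 = 6.0669.
Thus a = 0.11·6.0669 = 0.667 and b = 0.89·6.0669 = 5.400.

a = 0.667, b = 5.400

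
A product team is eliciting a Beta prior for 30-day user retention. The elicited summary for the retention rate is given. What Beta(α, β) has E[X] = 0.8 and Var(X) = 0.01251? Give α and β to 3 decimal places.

By moment matching, α+β = μ(1−μ)/σ² − 1 = (0.8·0.2)/0.01251 − 1 = 12.7898 − 1 = 11.7898.
Since α/(α+β) = μ, α = 0.8·11.7898 = 9.432 and β = 0.2·11.7898 = 2.358.

α = 9.432, β = 2.358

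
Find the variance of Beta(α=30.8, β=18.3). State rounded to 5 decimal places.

0.00467

μ = 30.8/49.1 = 0.627291; Var = μ(1−μ)/(α+β+1) = 0.2337969/50.1 = 0.00467.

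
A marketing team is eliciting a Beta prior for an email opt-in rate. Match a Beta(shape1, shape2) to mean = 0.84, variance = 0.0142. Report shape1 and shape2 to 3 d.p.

shape1 = 7.110, shape2 = 1.354

By moment matching, shape1+shape2 = μ(1−μ)/σ² − 1 = (0.84·0.16)/0.0142 − 1 = 9.4648 − 1 = 8.4648.
Since shape1/(shape1+shape2) = μ, shape1 = 0.84·8.4648 = 7.110 and shape2 = 0.16·8.4648 = 1.354.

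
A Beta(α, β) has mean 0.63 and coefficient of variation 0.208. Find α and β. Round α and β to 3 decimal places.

α = 7.922, β = 4.653

σ = CV·μ = 0.208×0.63 = 0.13104, so σ² = 0.017171.
s+1 = μ(1−μ)/σ² = 0.2331/0.017171 = 13.5748, so s = α+β = 12.5748.
α = μs = 7.922, β = (1−μ)s = 4.653.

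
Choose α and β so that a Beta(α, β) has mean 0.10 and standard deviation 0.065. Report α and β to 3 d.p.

Variance = 0.065² = 0.004225. The moment-matching identity α+β = μ(1−μ)/Var − 1 gives
α+β = 0.0900/0.004225 − 1 = 20.3018, so α = μ·20.3018 = 2.030 and β = (1−μ)·20.3018 = 18.272.

α = 2.030, β = 18.272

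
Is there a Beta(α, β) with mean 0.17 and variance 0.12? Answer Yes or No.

A Beta with mean μ has variance μ(1−μ)/(α+β+1) < μ(1−μ).
Here μ(1−μ) = 0.17×0.83 = 0.1411, and 0.12 < 0.1411.

Yes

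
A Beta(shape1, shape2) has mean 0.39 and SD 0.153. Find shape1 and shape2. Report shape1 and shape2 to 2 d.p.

First σ² = 0.023409. Setting shape1 = μn, shape2 = (1−μ)n with n = shape1+shape2,
μ(1−μ)/(n+1) = 0.023409 ⇒ n+1 = 0.2379/0.023409 = 10.1628 ⇒ n = 9.1628.
Hence shape1 = 0.39×9.1628 = 3.57, shape2 = 0.61×9.1628 = 5.59.

shape1 = 3.57, shape2 = 5.59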